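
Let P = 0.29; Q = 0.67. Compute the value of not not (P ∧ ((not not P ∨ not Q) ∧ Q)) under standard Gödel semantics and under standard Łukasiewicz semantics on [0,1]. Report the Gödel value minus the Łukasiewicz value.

0.71

Gödel evaluation:
  not P: Gödel ¬ of 0.29 = 0 (operand ≠ 0)
  not not P: Gödel ¬ of 0 = 1 (operand is 0)
  not Q: Gödel ¬ of 0.67 = 0 (operand ≠ 0)
  (not not P ∨ not Q) = max(1, 0) = 1
  ((not not P ∨ not Q) ∧ Q) = min(1, 0.67) = 0.67
  (P ∧ ((not not P ∨ not Q) ∧ Q)) = min(0.29, 0.67) = 0.29
  not (P ∧ ((not not P ∨ not Q) ∧ Q)): Gödel ¬ of 0.29 = 0 (operand ≠ 0)
  not not (P ∧ ((not not P ∨ not Q) ∧ Q)): Gödel ¬ of 0 = 1 (operand is 0)
  Gödel value = 1
Łukasiewicz evaluation:
  not P: Łukasiewicz ¬ gives 1 − 0.29 = 0.71
  not not P: Łukasiewicz ¬ gives 1 − 0.71 = 0.29
  not Q: Łukasiewicz ¬ gives 1 − 0.67 = 0.33
  (not not P ∨ not Q) = max(0.29, 0.33) = 0.33
  ((not not P ∨ not Q) ∧ Q) = min(0.33, 0.67) = 0.33
  (P ∧ ((not not P ∨ not Q) ∧ Q)) = min(0.29, 0.33) = 0.29
  not (P ∧ ((not not P ∨ not Q) ∧ Q)): Łukasiewicz ¬ gives 1 − 0.29 = 0.71
  not not (P ∧ ((not not P ∨ not Q) ∧ Q)): Łukasiewicz ¬ gives 1 − 0.71 = 0.29
  Łukasiewicz value = 0.29
Difference: 1 − 0.29 = 0.71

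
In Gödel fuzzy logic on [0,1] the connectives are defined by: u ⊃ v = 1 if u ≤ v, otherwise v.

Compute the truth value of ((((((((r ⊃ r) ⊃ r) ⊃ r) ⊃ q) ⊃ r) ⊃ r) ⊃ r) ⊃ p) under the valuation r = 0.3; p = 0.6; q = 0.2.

0.60

(r ⊃ r): 0.3 ≤ 0.3, so result = 1
((r ⊃ r) ⊃ r): 1 > 0.3, so result = 0.3
(((r ⊃ r) ⊃ r) ⊃ r): 0.3 ≤ 0.3, so result = 1
((((r ⊃ r) ⊃ r) ⊃ r) ⊃ q): 1 > 0.2, so result = 0.2
(((((r ⊃ r) ⊃ r) ⊃ r) ⊃ q) ⊃ r): 0.2 ≤ 0.3, so result = 1
((((((r ⊃ r) ⊃ r) ⊃ r) ⊃ q) ⊃ r) ⊃ r): 1 > 0.3, so result = 0.3
(((((((r ⊃ r) ⊃ r) ⊃ r) ⊃ q) ⊃ r) ⊃ r) ⊃ r): 0.3 ≤ 0.3, so result = 1
((((((((r ⊃ r) ⊃ r) ⊃ r) ⊃ q) ⊃ r) ⊃ r) ⊃ r) ⊃ p): 1 > 0.6, so result = 0.6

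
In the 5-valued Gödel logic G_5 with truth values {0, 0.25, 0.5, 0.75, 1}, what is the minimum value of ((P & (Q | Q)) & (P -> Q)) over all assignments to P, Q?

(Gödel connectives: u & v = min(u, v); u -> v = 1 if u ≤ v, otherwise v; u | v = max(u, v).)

0.00

The minimum is attained at P = 0, Q = 0:
  (Q | Q) = max(0, 0) = 0
  (P & (Q | Q)) = min(0, 0) = 0
  (P -> Q): 0 ≤ 0, so result = 1
  ((P & (Q | Q)) & (P -> Q)) = min(0, 1) = 0
Checking all 25 assignments confirms none give a value below 0.00.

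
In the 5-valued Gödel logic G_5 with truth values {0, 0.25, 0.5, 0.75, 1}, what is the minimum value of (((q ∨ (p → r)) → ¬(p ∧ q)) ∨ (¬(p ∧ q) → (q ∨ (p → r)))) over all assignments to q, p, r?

1.00

Every assignment gives 1. For instance at q = 0, p = 0, r = 0:
  (p → r): 0 ≤ 0, so result = 1
  (q ∨ (p → r)) = max(0, 1) = 1
  (p ∧ q) = min(0, 0) = 0
  ¬(p ∧ q): Gödel ¬ of 0 = 1 (operand is 0)
  ((q ∨ (p → r)) → ¬(p ∧ q)): 1 ≤ 1, so result = 1
  (p ∧ q) = min(0, 0) = 0
  ¬(p ∧ q): Gödel ¬ of 0 = 1 (operand is 0)
  (p → r): 0 ≤ 0, so result = 1
  (q ∨ (p → r)) = max(0, 1) = 1
  (¬(p ∧ q) → (q ∨ (p → r))): 1 ≤ 1, so result = 1
  (((q ∨ (p → r)) → ¬(p ∧ q)) ∨ (¬(p ∧ q) → (q ∨ (p → r)))) = max(1, 1) = 1
All 125 assignments give value 1 — the formula is a G_5-tautology.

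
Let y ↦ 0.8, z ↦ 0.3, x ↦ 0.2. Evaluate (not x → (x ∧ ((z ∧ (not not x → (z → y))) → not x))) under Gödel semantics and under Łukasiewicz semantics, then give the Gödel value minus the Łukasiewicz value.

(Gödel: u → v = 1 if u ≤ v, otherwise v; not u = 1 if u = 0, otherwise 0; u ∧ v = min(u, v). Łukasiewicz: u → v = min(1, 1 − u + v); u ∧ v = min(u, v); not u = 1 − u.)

0.60

Gödel evaluation:
  not x: Gödel ¬ of 0.2 = 0 (operand ≠ 0)
  not x: Gödel ¬ of 0.2 = 0 (operand ≠ 0)
  not not x: Gödel ¬ of 0 = 1 (operand is 0)
  (z → y): 0.3 ≤ 0.8, so result = 1
  (not not x → (z → y)): 1 ≤ 1, so result = 1
  (z ∧ (not not x → (z → y))) = min(0.3, 1) = 0.3
  not x: Gödel ¬ of 0.2 = 0 (operand ≠ 0)
  ((z ∧ (not not x → (z → y))) → not x): 0.3 > 0, so result = 0
  (x ∧ ((z ∧ (not not x → (z → y))) → not x)) = min(0.2, 0) = 0
  (not x → (x ∧ ((z ∧ (not not x → (z → y))) → not x))): 0 ≤ 0, so result = 1
  Gödel value = 1
Łukasiewicz evaluation:
  not x: Łukasiewicz ¬ gives 1 − 0.2 = 0.8
  not x: Łukasiewicz ¬ gives 1 − 0.2 = 0.8
  not not x: Łukasiewicz ¬ gives 1 − 0.8 = 0.2
  (z → y): min(1, 1 − 0.3 + 0.8) = 1
  (not not x → (z → y)): min(1, 1 − 0.2 + 1) = 1
  (z ∧ (not not x → (z → y))) = min(0.3, 1) = 0.3
  not x: Łukasiewicz ¬ gives 1 − 0.2 = 0.8
  ((z ∧ (not not x → (z → y))) → not x): min(1, 1 − 0.3 + 0.8) = 1
  (x ∧ ((z ∧ (not not x → (z → y))) → not x)) = min(0.2, 1) = 0.2
  (not x → (x ∧ ((z ∧ (not not x → (z → y))) → not x))): min(1, 1 − 0.8 + 0.2) = 0.4
  Łukasiewicz value = 0.4
Difference: 1 − 0.4 = 0.60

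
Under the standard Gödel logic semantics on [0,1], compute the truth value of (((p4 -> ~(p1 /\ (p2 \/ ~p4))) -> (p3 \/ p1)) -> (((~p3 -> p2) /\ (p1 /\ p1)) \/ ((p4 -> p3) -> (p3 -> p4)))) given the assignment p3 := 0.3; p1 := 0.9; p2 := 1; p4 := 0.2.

~p4: Gödel ¬ of 0.2 = 0 (operand ≠ 0)
(p2 \/ ~p4) = max(1, 0) = 1
(p1 /\ (p2 \/ ~p4)) = min(0.9, 1) = 0.9
~(p1 /\ (p2 \/ ~p4)): Gödel ¬ of 0.9 = 0 (operand ≠ 0)
(p4 -> ~(p1 /\ (p2 \/ ~p4))): 0.2 > 0, so result = 0
(p3 \/ p1) = max(0.3, 0.9) = 0.9
((p4 -> ~(p1 /\ (p2 \/ ~p4))) -> (p3 \/ p1)): 0 ≤ 0.9, so result = 1
~p3: Gödel ¬ of 0.3 = 0 (operand ≠ 0)
(~p3 -> p2): 0 ≤ 1, so result = 1
(p1 /\ p1) = min(0.9, 0.9) = 0.9
((~p3 -> p2) /\ (p1 /\ p1)) = min(1, 0.9) = 0.9
(p4 -> p3): 0.2 ≤ 0.3, so result = 1
(p3 -> p4): 0.3 > 0.2, so result = 0.2
((p4 -> p3) -> (p3 -> p4)): 1 > 0.2, so result = 0.2
(((~p3 -> p2) /\ (p1 /\ p1)) \/ ((p4 -> p3) -> (p3 -> p4))) = max(0.9, 0.2) = 0.9
(((p4 -> ~(p1 /\ (p2 \/ ~p4))) -> (p3 \/ p1)) -> (((~p3 -> p2) /\ (p1 /\ p1)) \/ ((p4 -> p3) -> (p3 -> p4)))): 1 > 0.9, so result = 0.9

0.90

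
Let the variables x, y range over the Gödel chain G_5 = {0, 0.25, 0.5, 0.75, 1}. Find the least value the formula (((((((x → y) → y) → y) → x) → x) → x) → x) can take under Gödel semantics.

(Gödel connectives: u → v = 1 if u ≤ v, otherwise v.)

The minimum is attained at x = 0.25, y = 0:
  (x → y): 0.25 > 0, so result = 0
  ((x → y) → y): 0 ≤ 0, so result = 1
  (((x → y) → y) → y): 1 > 0, so result = 0
  ((((x → y) → y) → y) → x): 0 ≤ 0.25, so result = 1
  (((((x → y) → y) → y) → x) → x): 1 > 0.25, so result = 0.25
  ((((((x → y) → y) → y) → x) → x) → x): 0.25 ≤ 0.25, so result = 1
  (((((((x → y) → y) → y) → x) → x) → x) → x): 1 > 0.25, so result = 0.25
Checking all 25 assignments confirms none give a value below 0.25.

0.25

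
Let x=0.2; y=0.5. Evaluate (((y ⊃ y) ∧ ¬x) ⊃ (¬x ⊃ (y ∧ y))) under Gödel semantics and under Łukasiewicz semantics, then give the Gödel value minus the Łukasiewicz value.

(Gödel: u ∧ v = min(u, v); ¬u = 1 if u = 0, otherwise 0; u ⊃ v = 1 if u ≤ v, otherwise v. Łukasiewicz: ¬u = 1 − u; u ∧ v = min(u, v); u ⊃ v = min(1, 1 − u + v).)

0.10

Gödel evaluation:
  (y ⊃ y): 0.5 ≤ 0.5, so result = 1
  ¬x: Gödel ¬ of 0.2 = 0 (operand ≠ 0)
  ((y ⊃ y) ∧ ¬x) = min(1, 0) = 0
  ¬x: Gödel ¬ of 0.2 = 0 (operand ≠ 0)
  (y ∧ y) = min(0.5, 0.5) = 0.5
  (¬x ⊃ (y ∧ y)): 0 ≤ 0.5, so result = 1
  (((y ⊃ y) ∧ ¬x) ⊃ (¬x ⊃ (y ∧ y))): 0 ≤ 1, so result = 1
  Gödel value = 1
Łukasiewicz evaluation:
  (y ⊃ y): min(1, 1 − 0.5 + 0.5) = 1
  ¬x: Łukasiewicz ¬ gives 1 − 0.2 = 0.8
  ((y ⊃ y) ∧ ¬x) = min(1, 0.8) = 0.8
  ¬x: Łukasiewicz ¬ gives 1 − 0.2 = 0.8
  (y ∧ y) = min(0.5, 0.5) = 0.5
  (¬x ⊃ (y ∧ y)): min(1, 1 − 0.8 + 0.5) = 0.7
  (((y ⊃ y) ∧ ¬x) ⊃ (¬x ⊃ (y ∧ y))): min(1, 1 − 0.8 + 0.7) = 0.9
  Łukasiewicz value = 0.9
Difference: 1 − 0.9 = 0.10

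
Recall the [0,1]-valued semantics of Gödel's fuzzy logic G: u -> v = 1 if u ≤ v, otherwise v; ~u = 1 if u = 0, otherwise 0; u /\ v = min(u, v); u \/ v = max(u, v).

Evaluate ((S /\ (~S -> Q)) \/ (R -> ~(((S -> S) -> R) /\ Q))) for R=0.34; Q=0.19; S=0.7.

~S: Gödel ¬ of 0.7 = 0 (operand ≠ 0)
(~S -> Q): 0 ≤ 0.19, so result = 1
(S /\ (~S -> Q)) = min(0.7, 1) = 0.7
(S -> S): 0.7 ≤ 0.7, so result = 1
((S -> S) -> R): 1 > 0.34, so result = 0.34
(((S -> S) -> R) /\ Q) = min(0.34, 0.19) = 0.19
~(((S -> S) -> R) /\ Q): Gödel ¬ of 0.19 = 0 (operand ≠ 0)
(R -> ~(((S -> S) -> R) /\ Q)): 0.34 > 0, so result = 0
((S /\ (~S -> Q)) \/ (R -> ~(((S -> S) -> R) /\ Q))) = max(0.7, 0) = 0.7

0.70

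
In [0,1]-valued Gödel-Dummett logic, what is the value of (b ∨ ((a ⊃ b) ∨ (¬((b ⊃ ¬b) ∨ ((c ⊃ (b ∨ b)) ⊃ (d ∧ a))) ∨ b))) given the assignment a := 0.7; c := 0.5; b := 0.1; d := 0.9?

(a ⊃ b): 0.7 > 0.1, so result = 0.1
¬b: Gödel ¬ of 0.1 = 0 (operand ≠ 0)
(b ⊃ ¬b): 0.1 > 0, so result = 0
(b ∨ b) = max(0.1, 0.1) = 0.1
(c ⊃ (b ∨ b)): 0.5 > 0.1, so result = 0.1
(d ∧ a) = min(0.9, 0.7) = 0.7
((c ⊃ (b ∨ b)) ⊃ (d ∧ a)): 0.1 ≤ 0.7, so result = 1
((b ⊃ ¬b) ∨ ((c ⊃ (b ∨ b)) ⊃ (d ∧ a))) = max(0, 1) = 1
¬((b ⊃ ¬b) ∨ ((c ⊃ (b ∨ b)) ⊃ (d ∧ a))): Gödel ¬ of 1 = 0 (operand ≠ 0)
(¬((b ⊃ ¬b) ∨ ((c ⊃ (b ∨ b)) ⊃ (d ∧ a))) ∨ b) = max(0, 0.1) = 0.1
((a ⊃ b) ∨ (¬((b ⊃ ¬b) ∨ ((c ⊃ (b ∨ b)) ⊃ (d ∧ a))) ∨ b)) = max(0.1, 0.1) = 0.1
(b ∨ ((a ⊃ b) ∨ (¬((b ⊃ ¬b) ∨ ((c ⊃ (b ∨ b)) ⊃ (d ∧ a))) ∨ b))) = max(0.1, 0.1) = 0.1

0.10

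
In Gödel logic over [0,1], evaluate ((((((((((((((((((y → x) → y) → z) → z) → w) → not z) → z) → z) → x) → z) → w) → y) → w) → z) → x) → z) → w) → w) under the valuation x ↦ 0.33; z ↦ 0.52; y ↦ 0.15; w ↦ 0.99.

1.00

(y → x): 0.15 ≤ 0.33, so result = 1
((y → x) → y): 1 > 0.15, so result = 0.15
(((y → x) → y) → z): 0.15 ≤ 0.52, so result = 1
((((y → x) → y) → z) → z): 1 > 0.52, so result = 0.52
(((((y → x) → y) → z) → z) → w): 0.52 ≤ 0.99, so result = 1
not z: Gödel ¬ of 0.52 = 0 (operand ≠ 0)
((((((y → x) → y) → z) → z) → w) → not z): 1 > 0, so result = 0
(((((((y → x) → y) → z) → z) → w) → not z) → z): 0 ≤ 0.52, so result = 1
((((((((y → x) → y) → z) → z) → w) → not z) → z) → z): 1 > 0.52, so result = 0.52
(((((((((y → x) → y) → z) → z) → w) → not z) → z) → z) → x): 0.52 > 0.33, so result = 0.33
((((((((((y → x) → y) → z) → z) → w) → not z) → z) → z) → x) → z): 0.33 ≤ 0.52, so result = 1
(((((((((((y → x) → y) → z) → z) → w) → not z) → z) → z) → x) → z) → w): 1 > 0.99, so result = 0.99
((((((((((((y → x) → y) → z) → z) → w) → not z) → z) → z) → x) → z) → w) → y): 0.99 > 0.15, so result = 0.15
(((((((((((((y → x) → y) → z) → z) → w) → not z) → z) → z) → x) → z) → w) → y) → w): 0.15 ≤ 0.99, so result = 1
((((((((((((((y → x) → y) → z) → z) → w) → not z) → z) → z) → x) → z) → w) → y) → w) → z): 1 > 0.52, so result = 0.52
(((((((((((((((y → x) → y) → z) → z) → w) → not z) → z) → z) → x) → z) → w) → y) → w) → z) → x): 0.52 > 0.33, so result = 0.33
((((((((((((((((y → x) → y) → z) → z) → w) → not z) → z) → z) → x) → z) → w) → y) → w) → z) → x) → z): 0.33 ≤ 0.52, so result = 1
(((((((((((((((((y → x) → y) → z) → z) → w) → not z) → z) → z) → x) → z) → w) → y) → w) → z) → x) → z) → w): 1 > 0.99, so result = 0.99
((((((((((((((((((y → x) → y) → z) → z) → w) → not z) → z) → z) → x) → z) → w) → y) → w) → z) → x) → z) → w) → w): 0.99 ≤ 0.99, so result = 1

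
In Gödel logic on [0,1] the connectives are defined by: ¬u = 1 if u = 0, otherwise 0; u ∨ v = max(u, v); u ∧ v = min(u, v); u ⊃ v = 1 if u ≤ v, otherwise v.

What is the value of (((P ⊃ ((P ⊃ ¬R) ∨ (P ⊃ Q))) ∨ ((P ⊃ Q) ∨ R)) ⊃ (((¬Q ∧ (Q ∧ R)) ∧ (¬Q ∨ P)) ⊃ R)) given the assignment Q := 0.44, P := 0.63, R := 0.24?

¬R: Gödel ¬ of 0.24 = 0 (operand ≠ 0)
(P ⊃ ¬R): 0.63 > 0, so result = 0
(P ⊃ Q): 0.63 > 0.44, so result = 0.44
((P ⊃ ¬R) ∨ (P ⊃ Q)) = max(0, 0.44) = 0.44
(P ⊃ ((P ⊃ ¬R) ∨ (P ⊃ Q))): 0.63 > 0.44, so result = 0.44
(P ⊃ Q): 0.63 > 0.44, so result = 0.44
((P ⊃ Q) ∨ R) = max(0.44, 0.24) = 0.44
((P ⊃ ((P ⊃ ¬R) ∨ (P ⊃ Q))) ∨ ((P ⊃ Q) ∨ R)) = max(0.44, 0.44) = 0.44
¬Q: Gödel ¬ of 0.44 = 0 (operand ≠ 0)
(Q ∧ R) = min(0.44, 0.24) = 0.24
(¬Q ∧ (Q ∧ R)) = min(0, 0.24) = 0
¬Q: Gödel ¬ of 0.44 = 0 (operand ≠ 0)
(¬Q ∨ P) = max(0, 0.63) = 0.63
((¬Q ∧ (Q ∧ R)) ∧ (¬Q ∨ P)) = min(0, 0.63) = 0
(((¬Q ∧ (Q ∧ R)) ∧ (¬Q ∨ P)) ⊃ R): 0 ≤ 0.24, so result = 1
(((P ⊃ ((P ⊃ ¬R) ∨ (P ⊃ Q))) ∨ ((P ⊃ Q) ∨ R)) ⊃ (((¬Q ∧ (Q ∧ R)) ∧ (¬Q ∨ P)) ⊃ R)): 0.44 ≤ 1, so result = 1

1.00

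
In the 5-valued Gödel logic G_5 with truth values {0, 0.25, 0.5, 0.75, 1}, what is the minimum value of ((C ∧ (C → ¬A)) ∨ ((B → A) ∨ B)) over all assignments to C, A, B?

The minimum is attained at C = 0, A = 0, B = 0.25:
  ¬A: Gödel ¬ of 0 = 1 (operand is 0)
  (C → ¬A): 0 ≤ 1, so result = 1
  (C ∧ (C → ¬A)) = min(0, 1) = 0
  (B → A): 0.25 > 0, so result = 0
  ((B → A) ∨ B) = max(0, 0.25) = 0.25
  ((C ∧ (C → ¬A)) ∨ ((B → A) ∨ B)) = max(0, 0.25) = 0.25
Checking all 125 assignments confirms none give a value below 0.25.

0.25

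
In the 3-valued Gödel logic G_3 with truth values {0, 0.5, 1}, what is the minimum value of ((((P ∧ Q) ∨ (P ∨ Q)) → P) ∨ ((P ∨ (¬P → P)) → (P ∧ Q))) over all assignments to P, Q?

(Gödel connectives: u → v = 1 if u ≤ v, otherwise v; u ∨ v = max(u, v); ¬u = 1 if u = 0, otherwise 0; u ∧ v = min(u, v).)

0.50

The minimum is attained at P = 0.5, Q = 1:
  (P ∧ Q) = min(0.5, 1) = 0.5
  (P ∨ Q) = max(0.5, 1) = 1
  ((P ∧ Q) ∨ (P ∨ Q)) = max(0.5, 1) = 1
  (((P ∧ Q) ∨ (P ∨ Q)) → P): 1 > 0.5, so result = 0.5
  ¬P: Gödel ¬ of 0.5 = 0 (operand ≠ 0)
  (¬P → P): 0 ≤ 0.5, so result = 1
  (P ∨ (¬P → P)) = max(0.5, 1) = 1
  (P ∧ Q) = min(0.5, 1) = 0.5
  ((P ∨ (¬P → P)) → (P ∧ Q)): 1 > 0.5, so result = 0.5
  ((((P ∧ Q) ∨ (P ∨ Q)) → P) ∨ ((P ∨ (¬P → P)) → (P ∧ Q))) = max(0.5, 0.5) = 0.5
Checking all 9 assignments confirms none give a value below 0.50.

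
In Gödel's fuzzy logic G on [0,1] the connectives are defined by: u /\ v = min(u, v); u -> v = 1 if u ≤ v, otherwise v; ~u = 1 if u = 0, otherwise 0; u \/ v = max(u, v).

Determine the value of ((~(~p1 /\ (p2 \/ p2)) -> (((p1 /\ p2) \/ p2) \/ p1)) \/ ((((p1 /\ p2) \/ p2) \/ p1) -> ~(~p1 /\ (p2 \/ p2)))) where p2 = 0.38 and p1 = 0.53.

~p1: Gödel ¬ of 0.53 = 0 (operand ≠ 0)
(p2 \/ p2) = max(0.38, 0.38) = 0.38
(~p1 /\ (p2 \/ p2)) = min(0, 0.38) = 0
~(~p1 /\ (p2 \/ p2)): Gödel ¬ of 0 = 1 (operand is 0)
(p1 /\ p2) = min(0.53, 0.38) = 0.38
((p1 /\ p2) \/ p2) = max(0.38, 0.38) = 0.38
(((p1 /\ p2) \/ p2) \/ p1) = max(0.38, 0.53) = 0.53
(~(~p1 /\ (p2 \/ p2)) -> (((p1 /\ p2) \/ p2) \/ p1)): 1 > 0.53, so result = 0.53
(p1 /\ p2) = min(0.53, 0.38) = 0.38
((p1 /\ p2) \/ p2) = max(0.38, 0.38) = 0.38
(((p1 /\ p2) \/ p2) \/ p1) = max(0.38, 0.53) = 0.53
~p1: Gödel ¬ of 0.53 = 0 (operand ≠ 0)
(p2 \/ p2) = max(0.38, 0.38) = 0.38
(~p1 /\ (p2 \/ p2)) = min(0, 0.38) = 0
~(~p1 /\ (p2 \/ p2)): Gödel ¬ of 0 = 1 (operand is 0)
((((p1 /\ p2) \/ p2) \/ p1) -> ~(~p1 /\ (p2 \/ p2))): 0.53 ≤ 1, so result = 1
((~(~p1 /\ (p2 \/ p2)) -> (((p1 /\ p2) \/ p2) \/ p1)) \/ ((((p1 /\ p2) \/ p2) \/ p1) -> ~(~p1 /\ (p2 \/ p2)))) = max(0.53, 1) = 1

1.00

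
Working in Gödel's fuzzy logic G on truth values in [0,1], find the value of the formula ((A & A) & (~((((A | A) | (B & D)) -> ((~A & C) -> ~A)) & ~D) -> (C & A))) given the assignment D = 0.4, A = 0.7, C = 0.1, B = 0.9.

(A & A) = min(0.7, 0.7) = 0.7
(A | A) = max(0.7, 0.7) = 0.7
(B & D) = min(0.9, 0.4) = 0.4
((A | A) | (B & D)) = max(0.7, 0.4) = 0.7
~A: Gödel ¬ of 0.7 = 0 (operand ≠ 0)
(~A & C) = min(0, 0.1) = 0
~A: Gödel ¬ of 0.7 = 0 (operand ≠ 0)
((~A & C) -> ~A): 0 ≤ 0, so result = 1
(((A | A) | (B & D)) -> ((~A & C) -> ~A)): 0.7 ≤ 1, so result = 1
~D: Gödel ¬ of 0.4 = 0 (operand ≠ 0)
((((A | A) | (B & D)) -> ((~A & C) -> ~A)) & ~D) = min(1, 0) = 0
~((((A | A) | (B & D)) -> ((~A & C) -> ~A)) & ~D): Gödel ¬ of 0 = 1 (operand is 0)
(C & A) = min(0.1, 0.7) = 0.1
(~((((A | A) | (B & D)) -> ((~A & C) -> ~A)) & ~D) -> (C & A)): 1 > 0.1, so result = 0.1
((A & A) & (~((((A | A) | (B & D)) -> ((~A & C) -> ~A)) & ~D) -> (C & A))) = min(0.7, 0.1) = 0.1

0.10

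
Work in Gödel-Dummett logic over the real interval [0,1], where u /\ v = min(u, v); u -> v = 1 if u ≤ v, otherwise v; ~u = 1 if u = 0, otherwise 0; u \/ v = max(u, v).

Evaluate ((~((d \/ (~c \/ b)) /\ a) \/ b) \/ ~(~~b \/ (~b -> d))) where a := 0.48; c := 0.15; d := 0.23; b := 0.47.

0.47

~c: Gödel ¬ of 0.15 = 0 (operand ≠ 0)
(~c \/ b) = max(0, 0.47) = 0.47
(d \/ (~c \/ b)) = max(0.23, 0.47) = 0.47
((d \/ (~c \/ b)) /\ a) = min(0.47, 0.48) = 0.47
~((d \/ (~c \/ b)) /\ a): Gödel ¬ of 0.47 = 0 (operand ≠ 0)
(~((d \/ (~c \/ b)) /\ a) \/ b) = max(0, 0.47) = 0.47
~b: Gödel ¬ of 0.47 = 0 (operand ≠ 0)
~~b: Gödel ¬ of 0 = 1 (operand is 0)
~b: Gödel ¬ of 0.47 = 0 (operand ≠ 0)
(~b -> d): 0 ≤ 0.23, so result = 1
(~~b \/ (~b -> d)) = max(1, 1) = 1
~(~~b \/ (~b -> d)): Gödel ¬ of 1 = 0 (operand ≠ 0)
((~((d \/ (~c \/ b)) /\ a) \/ b) \/ ~(~~b \/ (~b -> d))) = max(0.47, 0) = 0.47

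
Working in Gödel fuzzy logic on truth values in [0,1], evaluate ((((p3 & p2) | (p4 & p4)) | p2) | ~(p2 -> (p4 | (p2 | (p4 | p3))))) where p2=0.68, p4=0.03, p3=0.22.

0.68

(p3 & p2) = min(0.22, 0.68) = 0.22
(p4 & p4) = min(0.03, 0.03) = 0.03
((p3 & p2) | (p4 & p4)) = max(0.22, 0.03) = 0.22
(((p3 & p2) | (p4 & p4)) | p2) = max(0.22, 0.68) = 0.68
(p4 | p3) = max(0.03, 0.22) = 0.22
(p2 | (p4 | p3)) = max(0.68, 0.22) = 0.68
(p4 | (p2 | (p4 | p3))) = max(0.03, 0.68) = 0.68
(p2 -> (p4 | (p2 | (p4 | p3)))): 0.68 ≤ 0.68, so result = 1
~(p2 -> (p4 | (p2 | (p4 | p3)))): Gödel ¬ of 1 = 0 (operand ≠ 0)
((((p3 & p2) | (p4 & p4)) | p2) | ~(p2 -> (p4 | (p2 | (p4 | p3))))) = max(0.68, 0) = 0.68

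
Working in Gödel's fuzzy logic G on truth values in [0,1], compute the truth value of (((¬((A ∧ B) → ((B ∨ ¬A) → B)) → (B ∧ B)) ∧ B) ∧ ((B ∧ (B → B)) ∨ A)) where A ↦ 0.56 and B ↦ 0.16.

(A ∧ B) = min(0.56, 0.16) = 0.16
¬A: Gödel ¬ of 0.56 = 0 (operand ≠ 0)
(B ∨ ¬A) = max(0.16, 0) = 0.16
((B ∨ ¬A) → B): 0.16 ≤ 0.16, so result = 1
((A ∧ B) → ((B ∨ ¬A) → B)): 0.16 ≤ 1, so result = 1
¬((A ∧ B) → ((B ∨ ¬A) → B)): Gödel ¬ of 1 = 0 (operand ≠ 0)
(B ∧ B) = min(0.16, 0.16) = 0.16
(¬((A ∧ B) → ((B ∨ ¬A) → B)) → (B ∧ B)): 0 ≤ 0.16, so result = 1
((¬((A ∧ B) → ((B ∨ ¬A) → B)) → (B ∧ B)) ∧ B) = min(1, 0.16) = 0.16
(B → B): 0.16 ≤ 0.16, so result = 1
(B ∧ (B → B)) = min(0.16, 1) = 0.16
((B ∧ (B → B)) ∨ A) = max(0.16, 0.56) = 0.56
(((¬((A ∧ B) → ((B ∨ ¬A) → B)) → (B ∧ B)) ∧ B) ∧ ((B ∧ (B → B)) ∨ A)) = min(0.16, 0.56) = 0.16

0.16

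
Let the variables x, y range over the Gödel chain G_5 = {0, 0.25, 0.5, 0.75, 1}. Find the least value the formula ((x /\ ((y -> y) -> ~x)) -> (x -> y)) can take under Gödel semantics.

1.00

Every assignment gives 1. For instance at x = 0, y = 0:
  (y -> y): 0 ≤ 0, so result = 1
  ~x: Gödel ¬ of 0 = 1 (operand is 0)
  ((y -> y) -> ~x): 1 ≤ 1, so result = 1
  (x /\ ((y -> y) -> ~x)) = min(0, 1) = 0
  (x -> y): 0 ≤ 0, so result = 1
  ((x /\ ((y -> y) -> ~x)) -> (x -> y)): 0 ≤ 1, so result = 1
All 25 assignments give value 1 — the formula is a G_5-tautology.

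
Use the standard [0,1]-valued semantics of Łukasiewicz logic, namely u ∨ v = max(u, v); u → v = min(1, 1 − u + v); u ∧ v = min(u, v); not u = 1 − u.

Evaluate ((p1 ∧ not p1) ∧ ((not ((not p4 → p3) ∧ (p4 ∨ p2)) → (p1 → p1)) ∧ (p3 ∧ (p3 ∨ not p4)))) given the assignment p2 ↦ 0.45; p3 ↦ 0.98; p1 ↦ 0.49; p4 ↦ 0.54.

not p1: Łukasiewicz ¬ gives 1 − 0.49 = 0.51
(p1 ∧ not p1) = min(0.49, 0.51) = 0.49
not p4: Łukasiewicz ¬ gives 1 − 0.54 = 0.46
(not p4 → p3): min(1, 1 − 0.46 + 0.98) = 1
(p4 ∨ p2) = max(0.54, 0.45) = 0.54
((not p4 → p3) ∧ (p4 ∨ p2)) = min(1, 0.54) = 0.54
not ((not p4 → p3) ∧ (p4 ∨ p2)): Łukasiewicz ¬ gives 1 − 0.54 = 0.46
(p1 → p1): min(1, 1 − 0.49 + 0.49) = 1
(not ((not p4 → p3) ∧ (p4 ∨ p2)) → (p1 → p1)): min(1, 1 − 0.46 + 1) = 1
not p4: Łukasiewicz ¬ gives 1 − 0.54 = 0.46
(p3 ∨ not p4) = max(0.98, 0.46) = 0.98
(p3 ∧ (p3 ∨ not p4)) = min(0.98, 0.98) = 0.98
((not ((not p4 → p3) ∧ (p4 ∨ p2)) → (p1 → p1)) ∧ (p3 ∧ (p3 ∨ not p4))) = min(1, 0.98) = 0.98
((p1 ∧ not p1) ∧ ((not ((not p4 → p3) ∧ (p4 ∨ p2)) → (p1 → p1)) ∧ (p3 ∧ (p3 ∨ not p4)))) = min(0.49, 0.98) = 0.49

0.49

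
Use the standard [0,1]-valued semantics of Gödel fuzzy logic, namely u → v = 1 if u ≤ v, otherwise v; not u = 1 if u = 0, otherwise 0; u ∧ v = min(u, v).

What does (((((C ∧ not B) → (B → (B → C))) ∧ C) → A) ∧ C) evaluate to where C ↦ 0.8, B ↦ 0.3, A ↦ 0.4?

0.40

not B: Gödel ¬ of 0.3 = 0 (operand ≠ 0)
(C ∧ not B) = min(0.8, 0) = 0
(B → C): 0.3 ≤ 0.8, so result = 1
(B → (B → C)): 0.3 ≤ 1, so result = 1
((C ∧ not B) → (B → (B → C))): 0 ≤ 1, so result = 1
(((C ∧ not B) → (B → (B → C))) ∧ C) = min(1, 0.8) = 0.8
((((C ∧ not B) → (B → (B → C))) ∧ C) → A): 0.8 > 0.4, so result = 0.4
(((((C ∧ not B) → (B → (B → C))) ∧ C) → A) ∧ C) = min(0.4, 0.8) = 0.4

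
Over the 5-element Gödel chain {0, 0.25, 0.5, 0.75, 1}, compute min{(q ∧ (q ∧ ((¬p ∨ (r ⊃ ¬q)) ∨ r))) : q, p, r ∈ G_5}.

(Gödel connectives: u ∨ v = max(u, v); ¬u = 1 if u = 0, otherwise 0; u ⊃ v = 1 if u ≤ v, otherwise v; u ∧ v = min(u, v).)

0.00

The minimum is attained at q = 0, p = 0, r = 0:
  ¬p: Gödel ¬ of 0 = 1 (operand is 0)
  ¬q: Gödel ¬ of 0 = 1 (operand is 0)
  (r ⊃ ¬q): 0 ≤ 1, so result = 1
  (¬p ∨ (r ⊃ ¬q)) = max(1, 1) = 1
  ((¬p ∨ (r ⊃ ¬q)) ∨ r) = max(1, 0) = 1
  (q ∧ ((¬p ∨ (r ⊃ ¬q)) ∨ r)) = min(0, 1) = 0
  (q ∧ (q ∧ ((¬p ∨ (r ⊃ ¬q)) ∨ r))) = min(0, 0) = 0
Checking all 125 assignments confirms none give a value below 0.00.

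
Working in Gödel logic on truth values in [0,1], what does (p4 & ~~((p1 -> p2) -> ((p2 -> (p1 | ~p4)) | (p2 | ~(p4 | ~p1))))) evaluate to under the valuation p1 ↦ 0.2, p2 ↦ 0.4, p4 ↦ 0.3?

0.30

(p1 -> p2): 0.2 ≤ 0.4, so result = 1
~p4: Gödel ¬ of 0.3 = 0 (operand ≠ 0)
(p1 | ~p4) = max(0.2, 0) = 0.2
(p2 -> (p1 | ~p4)): 0.4 > 0.2, so result = 0.2
~p1: Gödel ¬ of 0.2 = 0 (operand ≠ 0)
(p4 | ~p1) = max(0.3, 0) = 0.3
~(p4 | ~p1): Gödel ¬ of 0.3 = 0 (operand ≠ 0)
(p2 | ~(p4 | ~p1)) = max(0.4, 0) = 0.4
((p2 -> (p1 | ~p4)) | (p2 | ~(p4 | ~p1))) = max(0.2, 0.4) = 0.4
((p1 -> p2) -> ((p2 -> (p1 | ~p4)) | (p2 | ~(p4 | ~p1)))): 1 > 0.4, so result = 0.4
~((p1 -> p2) -> ((p2 -> (p1 | ~p4)) | (p2 | ~(p4 | ~p1)))): Gödel ¬ of 0.4 = 0 (operand ≠ 0)
~~((p1 -> p2) -> ((p2 -> (p1 | ~p4)) | (p2 | ~(p4 | ~p1)))): Gödel ¬ of 0 = 1 (operand is 0)
(p4 & ~~((p1 -> p2) -> ((p2 -> (p1 | ~p4)) | (p2 | ~(p4 | ~p1))))) = min(0.3, 1) = 0.3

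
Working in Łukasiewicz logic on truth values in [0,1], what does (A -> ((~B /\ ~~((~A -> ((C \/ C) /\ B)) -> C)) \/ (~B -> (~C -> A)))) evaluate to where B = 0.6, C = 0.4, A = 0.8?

1.00

~B: Łukasiewicz ¬ gives 1 − 0.6 = 0.4
~A: Łukasiewicz ¬ gives 1 − 0.8 = 0.2
(C \/ C) = max(0.4, 0.4) = 0.4
((C \/ C) /\ B) = min(0.4, 0.6) = 0.4
(~A -> ((C \/ C) /\ B)): min(1, 1 − 0.2 + 0.4) = 1
((~A -> ((C \/ C) /\ B)) -> C): min(1, 1 − 1 + 0.4) = 0.4
~((~A -> ((C \/ C) /\ B)) -> C): Łukasiewicz ¬ gives 1 − 0.4 = 0.6
~~((~A -> ((C \/ C) /\ B)) -> C): Łukasiewicz ¬ gives 1 − 0.6 = 0.4
(~B /\ ~~((~A -> ((C \/ C) /\ B)) -> C)) = min(0.4, 0.4) = 0.4
~B: Łukasiewicz ¬ gives 1 − 0.6 = 0.4
~C: Łukasiewicz ¬ gives 1 − 0.4 = 0.6
(~C -> A): min(1, 1 − 0.6 + 0.8) = 1
(~B -> (~C -> A)): min(1, 1 − 0.4 + 1) = 1
((~B /\ ~~((~A -> ((C \/ C) /\ B)) -> C)) \/ (~B -> (~C -> A))) = max(0.4, 1) = 1
(A -> ((~B /\ ~~((~A -> ((C \/ C) /\ B)) -> C)) \/ (~B -> (~C -> A)))): min(1, 1 − 0.8 + 1) = 1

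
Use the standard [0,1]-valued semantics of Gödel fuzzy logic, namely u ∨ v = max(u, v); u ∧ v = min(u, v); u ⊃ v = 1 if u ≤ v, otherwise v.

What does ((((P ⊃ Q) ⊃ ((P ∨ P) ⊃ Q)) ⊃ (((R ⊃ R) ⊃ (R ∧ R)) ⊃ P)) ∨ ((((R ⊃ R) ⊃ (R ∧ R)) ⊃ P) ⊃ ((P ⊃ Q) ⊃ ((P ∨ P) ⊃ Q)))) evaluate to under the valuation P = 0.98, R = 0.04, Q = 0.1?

(P ⊃ Q): 0.98 > 0.1, so result = 0.1
(P ∨ P) = max(0.98, 0.98) = 0.98
((P ∨ P) ⊃ Q): 0.98 > 0.1, so result = 0.1
((P ⊃ Q) ⊃ ((P ∨ P) ⊃ Q)): 0.1 ≤ 0.1, so result = 1
(R ⊃ R): 0.04 ≤ 0.04, so result = 1
(R ∧ R) = min(0.04, 0.04) = 0.04
((R ⊃ R) ⊃ (R ∧ R)): 1 > 0.04, so result = 0.04
(((R ⊃ R) ⊃ (R ∧ R)) ⊃ P): 0.04 ≤ 0.98, so result = 1
(((P ⊃ Q) ⊃ ((P ∨ P) ⊃ Q)) ⊃ (((R ⊃ R) ⊃ (R ∧ R)) ⊃ P)): 1 ≤ 1, so result = 1
(R ⊃ R): 0.04 ≤ 0.04, so result = 1
(R ∧ R) = min(0.04, 0.04) = 0.04
((R ⊃ R) ⊃ (R ∧ R)): 1 > 0.04, so result = 0.04
(((R ⊃ R) ⊃ (R ∧ R)) ⊃ P): 0.04 ≤ 0.98, so result = 1
(P ⊃ Q): 0.98 > 0.1, so result = 0.1
(P ∨ P) = max(0.98, 0.98) = 0.98
((P ∨ P) ⊃ Q): 0.98 > 0.1, so result = 0.1
((P ⊃ Q) ⊃ ((P ∨ P) ⊃ Q)): 0.1 ≤ 0.1, so result = 1
((((R ⊃ R) ⊃ (R ∧ R)) ⊃ P) ⊃ ((P ⊃ Q) ⊃ ((P ∨ P) ⊃ Q))): 1 ≤ 1, so result = 1
((((P ⊃ Q) ⊃ ((P ∨ P) ⊃ Q)) ⊃ (((R ⊃ R) ⊃ (R ∧ R)) ⊃ P)) ∨ ((((R ⊃ R) ⊃ (R ∧ R)) ⊃ P) ⊃ ((P ⊃ Q) ⊃ ((P ∨ P) ⊃ Q)))) = max(1, 1) = 1

1.00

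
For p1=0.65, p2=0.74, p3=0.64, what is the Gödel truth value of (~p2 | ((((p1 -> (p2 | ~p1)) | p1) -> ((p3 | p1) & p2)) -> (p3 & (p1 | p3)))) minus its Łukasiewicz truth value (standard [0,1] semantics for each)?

Gödel evaluation:
  ~p2: Gödel ¬ of 0.74 = 0 (operand ≠ 0)
  ~p1: Gödel ¬ of 0.65 = 0 (operand ≠ 0)
  (p2 | ~p1) = max(0.74, 0) = 0.74
  (p1 -> (p2 | ~p1)): 0.65 ≤ 0.74, so result = 1
  ((p1 -> (p2 | ~p1)) | p1) = max(1, 0.65) = 1
  (p3 | p1) = max(0.64, 0.65) = 0.65
  ((p3 | p1) & p2) = min(0.65, 0.74) = 0.65
  (((p1 -> (p2 | ~p1)) | p1) -> ((p3 | p1) & p2)): 1 > 0.65, so result = 0.65
  (p1 | p3) = max(0.65, 0.64) = 0.65
  (p3 & (p1 | p3)) = min(0.64, 0.65) = 0.64
  ((((p1 -> (p2 | ~p1)) | p1) -> ((p3 | p1) & p2)) -> (p3 & (p1 | p3))): 0.65 > 0.64, so result = 0.64
  (~p2 | ((((p1 -> (p2 | ~p1)) | p1) -> ((p3 | p1) & p2)) -> (p3 & (p1 | p3)))) = max(0, 0.64) = 0.64
  Gödel value = 0.64
Łukasiewicz evaluation:
  ~p2: Łukasiewicz ¬ gives 1 − 0.74 = 0.26
  ~p1: Łukasiewicz ¬ gives 1 − 0.65 = 0.35
  (p2 | ~p1) = max(0.74, 0.35) = 0.74
  (p1 -> (p2 | ~p1)): min(1, 1 − 0.65 + 0.74) = 1
  ((p1 -> (p2 | ~p1)) | p1) = max(1, 0.65) = 1
  (p3 | p1) = max(0.64, 0.65) = 0.65
  ((p3 | p1) & p2) = min(0.65, 0.74) = 0.65
  (((p1 -> (p2 | ~p1)) | p1) -> ((p3 | p1) & p2)): min(1, 1 − 1 + 0.65) = 0.65
  (p1 | p3) = max(0.65, 0.64) = 0.65
  (p3 & (p1 | p3)) = min(0.64, 0.65) = 0.64
  ((((p1 -> (p2 | ~p1)) | p1) -> ((p3 | p1) & p2)) -> (p3 & (p1 | p3))): min(1, 1 − 0.65 + 0.64) = 0.99
  (~p2 | ((((p1 -> (p2 | ~p1)) | p1) -> ((p3 | p1) & p2)) -> (p3 & (p1 | p3)))) = max(0.26, 0.99) = 0.99
  Łukasiewicz value = 0.99
Difference: 0.64 − 0.99 = -0.35

-0.35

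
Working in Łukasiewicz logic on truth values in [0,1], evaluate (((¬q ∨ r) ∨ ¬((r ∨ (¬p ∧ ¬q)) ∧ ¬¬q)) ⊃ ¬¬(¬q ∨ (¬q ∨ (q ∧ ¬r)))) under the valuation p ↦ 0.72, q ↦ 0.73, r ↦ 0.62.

¬q: Łukasiewicz ¬ gives 1 − 0.73 = 0.27
(¬q ∨ r) = max(0.27, 0.62) = 0.62
¬p: Łukasiewicz ¬ gives 1 − 0.72 = 0.28
¬q: Łukasiewicz ¬ gives 1 − 0.73 = 0.27
(¬p ∧ ¬q) = min(0.28, 0.27) = 0.27
(r ∨ (¬p ∧ ¬q)) = max(0.62, 0.27) = 0.62
¬q: Łukasiewicz ¬ gives 1 − 0.73 = 0.27
¬¬q: Łukasiewicz ¬ gives 1 − 0.27 = 0.73
((r ∨ (¬p ∧ ¬q)) ∧ ¬¬q) = min(0.62, 0.73) = 0.62
¬((r ∨ (¬p ∧ ¬q)) ∧ ¬¬q): Łukasiewicz ¬ gives 1 − 0.62 = 0.38
((¬q ∨ r) ∨ ¬((r ∨ (¬p ∧ ¬q)) ∧ ¬¬q)) = max(0.62, 0.38) = 0.62
¬q: Łukasiewicz ¬ gives 1 − 0.73 = 0.27
¬q: Łukasiewicz ¬ gives 1 − 0.73 = 0.27
¬r: Łukasiewicz ¬ gives 1 − 0.62 = 0.38
(q ∧ ¬r) = min(0.73, 0.38) = 0.38
(¬q ∨ (q ∧ ¬r)) = max(0.27, 0.38) = 0.38
(¬q ∨ (¬q ∨ (q ∧ ¬r))) = max(0.27, 0.38) = 0.38
¬(¬q ∨ (¬q ∨ (q ∧ ¬r))): Łukasiewicz ¬ gives 1 − 0.38 = 0.62
¬¬(¬q ∨ (¬q ∨ (q ∧ ¬r))): Łukasiewicz ¬ gives 1 − 0.62 = 0.38
(((¬q ∨ r) ∨ ¬((r ∨ (¬p ∧ ¬q)) ∧ ¬¬q)) ⊃ ¬¬(¬q ∨ (¬q ∨ (q ∧ ¬r)))): min(1, 1 − 0.62 + 0.38) = 0.76

0.76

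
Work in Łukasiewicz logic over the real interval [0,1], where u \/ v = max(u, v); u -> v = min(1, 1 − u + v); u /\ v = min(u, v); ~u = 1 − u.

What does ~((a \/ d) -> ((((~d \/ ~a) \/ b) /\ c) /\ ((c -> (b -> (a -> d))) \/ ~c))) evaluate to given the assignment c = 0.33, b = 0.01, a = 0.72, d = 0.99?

0.71

(a \/ d) = max(0.72, 0.99) = 0.99
~d: Łukasiewicz ¬ gives 1 − 0.99 = 0.01
~a: Łukasiewicz ¬ gives 1 − 0.72 = 0.28
(~d \/ ~a) = max(0.01, 0.28) = 0.28
((~d \/ ~a) \/ b) = max(0.28, 0.01) = 0.28
(((~d \/ ~a) \/ b) /\ c) = min(0.28, 0.33) = 0.28
(a -> d): min(1, 1 − 0.72 + 0.99) = 1
(b -> (a -> d)): min(1, 1 − 0.01 + 1) = 1
(c -> (b -> (a -> d))): min(1, 1 − 0.33 + 1) = 1
~c: Łukasiewicz ¬ gives 1 − 0.33 = 0.67
((c -> (b -> (a -> d))) \/ ~c) = max(1, 0.67) = 1
((((~d \/ ~a) \/ b) /\ c) /\ ((c -> (b -> (a -> d))) \/ ~c)) = min(0.28, 1) = 0.28
((a \/ d) -> ((((~d \/ ~a) \/ b) /\ c) /\ ((c -> (b -> (a -> d))) \/ ~c))): min(1, 1 − 0.99 + 0.28) = 0.29
~((a \/ d) -> ((((~d \/ ~a) \/ b) /\ c) /\ ((c -> (b -> (a -> d))) \/ ~c))): Łukasiewicz ¬ gives 1 − 0.29 = 0.71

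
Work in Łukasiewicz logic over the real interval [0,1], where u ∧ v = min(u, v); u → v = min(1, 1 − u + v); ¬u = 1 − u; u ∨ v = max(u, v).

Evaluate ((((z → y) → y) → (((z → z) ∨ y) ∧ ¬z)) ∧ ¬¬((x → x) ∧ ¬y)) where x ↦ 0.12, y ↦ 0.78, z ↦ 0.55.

(z → y): min(1, 1 − 0.55 + 0.78) = 1
((z → y) → y): min(1, 1 − 1 + 0.78) = 0.78
(z → z): min(1, 1 − 0.55 + 0.55) = 1
((z → z) ∨ y) = max(1, 0.78) = 1
¬z: Łukasiewicz ¬ gives 1 − 0.55 = 0.45
(((z → z) ∨ y) ∧ ¬z) = min(1, 0.45) = 0.45
(((z → y) → y) → (((z → z) ∨ y) ∧ ¬z)): min(1, 1 − 0.78 + 0.45) = 0.67
(x → x): min(1, 1 − 0.12 + 0.12) = 1
¬y: Łukasiewicz ¬ gives 1 − 0.78 = 0.22
((x → x) ∧ ¬y) = min(1, 0.22) = 0.22
¬((x → x) ∧ ¬y): Łukasiewicz ¬ gives 1 − 0.22 = 0.78
¬¬((x → x) ∧ ¬y): Łukasiewicz ¬ gives 1 − 0.78 = 0.22
((((z → y) → y) → (((z → z) ∨ y) ∧ ¬z)) ∧ ¬¬((x → x) ∧ ¬y)) = min(0.67, 0.22) = 0.22

0.22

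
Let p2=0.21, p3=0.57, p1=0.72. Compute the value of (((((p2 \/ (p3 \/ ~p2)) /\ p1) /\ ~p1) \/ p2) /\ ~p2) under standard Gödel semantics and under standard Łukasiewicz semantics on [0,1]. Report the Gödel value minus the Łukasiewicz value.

Gödel evaluation:
  ~p2: Gödel ¬ of 0.21 = 0 (operand ≠ 0)
  (p3 \/ ~p2) = max(0.57, 0) = 0.57
  (p2 \/ (p3 \/ ~p2)) = max(0.21, 0.57) = 0.57
  ((p2 \/ (p3 \/ ~p2)) /\ p1) = min(0.57, 0.72) = 0.57
  ~p1: Gödel ¬ of 0.72 = 0 (operand ≠ 0)
  (((p2 \/ (p3 \/ ~p2)) /\ p1) /\ ~p1) = min(0.57, 0) = 0
  ((((p2 \/ (p3 \/ ~p2)) /\ p1) /\ ~p1) \/ p2) = max(0, 0.21) = 0.21
  ~p2: Gödel ¬ of 0.21 = 0 (operand ≠ 0)
  (((((p2 \/ (p3 \/ ~p2)) /\ p1) /\ ~p1) \/ p2) /\ ~p2) = min(0.21, 0) = 0
  Gödel value = 0
Łukasiewicz evaluation:
  ~p2: Łukasiewicz ¬ gives 1 − 0.21 = 0.79
  (p3 \/ ~p2) = max(0.57, 0.79) = 0.79
  (p2 \/ (p3 \/ ~p2)) = max(0.21, 0.79) = 0.79
  ((p2 \/ (p3 \/ ~p2)) /\ p1) = min(0.79, 0.72) = 0.72
  ~p1: Łukasiewicz ¬ gives 1 − 0.72 = 0.28
  (((p2 \/ (p3 \/ ~p2)) /\ p1) /\ ~p1) = min(0.72, 0.28) = 0.28
  ((((p2 \/ (p3 \/ ~p2)) /\ p1) /\ ~p1) \/ p2) = max(0.28, 0.21) = 0.28
  ~p2: Łukasiewicz ¬ gives 1 − 0.21 = 0.79
  (((((p2 \/ (p3 \/ ~p2)) /\ p1) /\ ~p1) \/ p2) /\ ~p2) = min(0.28, 0.79) = 0.28
  Łukasiewicz value = 0.28
Difference: 0 − 0.28 = -0.28

-0.28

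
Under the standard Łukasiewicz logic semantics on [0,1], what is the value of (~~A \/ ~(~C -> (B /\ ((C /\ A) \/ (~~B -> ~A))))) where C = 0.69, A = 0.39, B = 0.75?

0.39

~A: Łukasiewicz ¬ gives 1 − 0.39 = 0.61
~~A: Łukasiewicz ¬ gives 1 − 0.61 = 0.39
~C: Łukasiewicz ¬ gives 1 − 0.69 = 0.31
(C /\ A) = min(0.69, 0.39) = 0.39
~B: Łukasiewicz ¬ gives 1 − 0.75 = 0.25
~~B: Łukasiewicz ¬ gives 1 − 0.25 = 0.75
~A: Łukasiewicz ¬ gives 1 − 0.39 = 0.61
(~~B -> ~A): min(1, 1 − 0.75 + 0.61) = 0.86
((C /\ A) \/ (~~B -> ~A)) = max(0.39, 0.86) = 0.86
(B /\ ((C /\ A) \/ (~~B -> ~A))) = min(0.75, 0.86) = 0.75
(~C -> (B /\ ((C /\ A) \/ (~~B -> ~A)))): min(1, 1 − 0.31 + 0.75) = 1
~(~C -> (B /\ ((C /\ A) \/ (~~B -> ~A)))): Łukasiewicz ¬ gives 1 − 1 = 0
(~~A \/ ~(~C -> (B /\ ((C /\ A) \/ (~~B -> ~A))))) = max(0.39, 0) = 0.39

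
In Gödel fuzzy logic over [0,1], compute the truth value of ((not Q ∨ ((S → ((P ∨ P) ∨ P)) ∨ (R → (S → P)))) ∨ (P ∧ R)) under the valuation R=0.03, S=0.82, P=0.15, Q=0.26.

not Q: Gödel ¬ of 0.26 = 0 (operand ≠ 0)
(P ∨ P) = max(0.15, 0.15) = 0.15
((P ∨ P) ∨ P) = max(0.15, 0.15) = 0.15
(S → ((P ∨ P) ∨ P)): 0.82 > 0.15, so result = 0.15
(S → P): 0.82 > 0.15, so result = 0.15
(R → (S → P)): 0.03 ≤ 0.15, so result = 1
((S → ((P ∨ P) ∨ P)) ∨ (R → (S → P))) = max(0.15, 1) = 1
(not Q ∨ ((S → ((P ∨ P) ∨ P)) ∨ (R → (S → P)))) = max(0, 1) = 1
(P ∧ R) = min(0.15, 0.03) = 0.03
((not Q ∨ ((S → ((P ∨ P) ∨ P)) ∨ (R → (S → P)))) ∨ (P ∧ R)) = max(1, 0.03) = 1

1.00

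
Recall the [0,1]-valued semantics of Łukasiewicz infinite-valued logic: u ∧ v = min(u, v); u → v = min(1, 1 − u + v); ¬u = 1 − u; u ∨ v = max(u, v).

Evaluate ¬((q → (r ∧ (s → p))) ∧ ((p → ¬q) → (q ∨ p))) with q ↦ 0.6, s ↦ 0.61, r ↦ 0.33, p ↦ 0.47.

0.33

(s → p): min(1, 1 − 0.61 + 0.47) = 0.86
(r ∧ (s → p)) = min(0.33, 0.86) = 0.33
(q → (r ∧ (s → p))): min(1, 1 − 0.6 + 0.33) = 0.73
¬q: Łukasiewicz ¬ gives 1 − 0.6 = 0.4
(p → ¬q): min(1, 1 − 0.47 + 0.4) = 0.93
(q ∨ p) = max(0.6, 0.47) = 0.6
((p → ¬q) → (q ∨ p)): min(1, 1 − 0.93 + 0.6) = 0.67
((q → (r ∧ (s → p))) ∧ ((p → ¬q) → (q ∨ p))) = min(0.73, 0.67) = 0.67
¬((q → (r ∧ (s → p))) ∧ ((p → ¬q) → (q ∨ p))): Łukasiewicz ¬ gives 1 − 0.67 = 0.33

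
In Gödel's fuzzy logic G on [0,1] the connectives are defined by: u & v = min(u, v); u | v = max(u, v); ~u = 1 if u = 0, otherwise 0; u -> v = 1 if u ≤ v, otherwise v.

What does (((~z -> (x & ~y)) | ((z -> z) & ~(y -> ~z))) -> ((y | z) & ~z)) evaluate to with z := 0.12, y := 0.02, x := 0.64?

~z: Gödel ¬ of 0.12 = 0 (operand ≠ 0)
~y: Gödel ¬ of 0.02 = 0 (operand ≠ 0)
(x & ~y) = min(0.64, 0) = 0
(~z -> (x & ~y)): 0 ≤ 0, so result = 1
(z -> z): 0.12 ≤ 0.12, so result = 1
~z: Gödel ¬ of 0.12 = 0 (operand ≠ 0)
(y -> ~z): 0.02 > 0, so result = 0
~(y -> ~z): Gödel ¬ of 0 = 1 (operand is 0)
((z -> z) & ~(y -> ~z)) = min(1, 1) = 1
((~z -> (x & ~y)) | ((z -> z) & ~(y -> ~z))) = max(1, 1) = 1
(y | z) = max(0.02, 0.12) = 0.12
~z: Gödel ¬ of 0.12 = 0 (operand ≠ 0)
((y | z) & ~z) = min(0.12, 0) = 0
(((~z -> (x & ~y)) | ((z -> z) & ~(y -> ~z))) -> ((y | z) & ~z)): 1 > 0, so result = 0

0.00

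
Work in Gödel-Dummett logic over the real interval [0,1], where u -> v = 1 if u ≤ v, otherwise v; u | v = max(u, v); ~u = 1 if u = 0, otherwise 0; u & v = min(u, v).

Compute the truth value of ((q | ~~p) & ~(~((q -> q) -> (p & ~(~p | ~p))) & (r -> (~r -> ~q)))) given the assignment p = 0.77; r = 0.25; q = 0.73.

1.00

~p: Gödel ¬ of 0.77 = 0 (operand ≠ 0)
~~p: Gödel ¬ of 0 = 1 (operand is 0)
(q | ~~p) = max(0.73, 1) = 1
(q -> q): 0.73 ≤ 0.73, so result = 1
~p: Gödel ¬ of 0.77 = 0 (operand ≠ 0)
~p: Gödel ¬ of 0.77 = 0 (operand ≠ 0)
(~p | ~p) = max(0, 0) = 0
~(~p | ~p): Gödel ¬ of 0 = 1 (operand is 0)
(p & ~(~p | ~p)) = min(0.77, 1) = 0.77
((q -> q) -> (p & ~(~p | ~p))): 1 > 0.77, so result = 0.77
~((q -> q) -> (p & ~(~p | ~p))): Gödel ¬ of 0.77 = 0 (operand ≠ 0)
~r: Gödel ¬ of 0.25 = 0 (operand ≠ 0)
~q: Gödel ¬ of 0.73 = 0 (operand ≠ 0)
(~r -> ~q): 0 ≤ 0, so result = 1
(r -> (~r -> ~q)): 0.25 ≤ 1, so result = 1
(~((q -> q) -> (p & ~(~p | ~p))) & (r -> (~r -> ~q))) = min(0, 1) = 0
~(~((q -> q) -> (p & ~(~p | ~p))) & (r -> (~r -> ~q))): Gödel ¬ of 0 = 1 (operand is 0)
((q | ~~p) & ~(~((q -> q) -> (p & ~(~p | ~p))) & (r -> (~r -> ~q)))) = min(1, 1) = 1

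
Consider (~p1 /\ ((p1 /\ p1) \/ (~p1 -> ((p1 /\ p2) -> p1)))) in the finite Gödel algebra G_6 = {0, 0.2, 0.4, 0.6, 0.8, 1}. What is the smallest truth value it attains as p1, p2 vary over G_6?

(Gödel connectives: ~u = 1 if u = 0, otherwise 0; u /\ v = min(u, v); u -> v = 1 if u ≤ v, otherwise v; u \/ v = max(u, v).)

0.00

The minimum is attained at p1 = 0.2, p2 = 0:
  ~p1: Gödel ¬ of 0.2 = 0 (operand ≠ 0)
  (p1 /\ p1) = min(0.2, 0.2) = 0.2
  ~p1: Gödel ¬ of 0.2 = 0 (operand ≠ 0)
  (p1 /\ p2) = min(0.2, 0) = 0
  ((p1 /\ p2) -> p1): 0 ≤ 0.2, so result = 1
  (~p1 -> ((p1 /\ p2) -> p1)): 0 ≤ 1, so result = 1
  ((p1 /\ p1) \/ (~p1 -> ((p1 /\ p2) -> p1))) = max(0.2, 1) = 1
  (~p1 /\ ((p1 /\ p1) \/ (~p1 -> ((p1 /\ p2) -> p1)))) = min(0, 1) = 0
Checking all 36 assignments confirms none give a value below 0.00.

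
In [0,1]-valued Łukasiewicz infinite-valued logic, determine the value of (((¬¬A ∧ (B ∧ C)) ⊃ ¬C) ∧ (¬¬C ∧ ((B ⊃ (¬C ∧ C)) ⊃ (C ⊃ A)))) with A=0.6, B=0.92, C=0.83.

0.57

¬A: Łukasiewicz ¬ gives 1 − 0.6 = 0.4
¬¬A: Łukasiewicz ¬ gives 1 − 0.4 = 0.6
(B ∧ C) = min(0.92, 0.83) = 0.83
(¬¬A ∧ (B ∧ C)) = min(0.6, 0.83) = 0.6
¬C: Łukasiewicz ¬ gives 1 − 0.83 = 0.17
((¬¬A ∧ (B ∧ C)) ⊃ ¬C): min(1, 1 − 0.6 + 0.17) = 0.57
¬C: Łukasiewicz ¬ gives 1 − 0.83 = 0.17
¬¬C: Łukasiewicz ¬ gives 1 − 0.17 = 0.83
¬C: Łukasiewicz ¬ gives 1 − 0.83 = 0.17
(¬C ∧ C) = min(0.17, 0.83) = 0.17
(B ⊃ (¬C ∧ C)): min(1, 1 − 0.92 + 0.17) = 0.25
(C ⊃ A): min(1, 1 − 0.83 + 0.6) = 0.77
((B ⊃ (¬C ∧ C)) ⊃ (C ⊃ A)): min(1, 1 − 0.25 + 0.77) = 1
(¬¬C ∧ ((B ⊃ (¬C ∧ C)) ⊃ (C ⊃ A))) = min(0.83, 1) = 0.83
(((¬¬A ∧ (B ∧ C)) ⊃ ¬C) ∧ (¬¬C ∧ ((B ⊃ (¬C ∧ C)) ⊃ (C ⊃ A)))) = min(0.57, 0.83) = 0.57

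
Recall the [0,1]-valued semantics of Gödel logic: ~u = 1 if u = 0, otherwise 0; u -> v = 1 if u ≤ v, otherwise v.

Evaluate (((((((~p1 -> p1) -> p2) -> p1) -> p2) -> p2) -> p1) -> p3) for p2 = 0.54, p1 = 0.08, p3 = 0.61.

~p1: Gödel ¬ of 0.08 = 0 (operand ≠ 0)
(~p1 -> p1): 0 ≤ 0.08, so result = 1
((~p1 -> p1) -> p2): 1 > 0.54, so result = 0.54
(((~p1 -> p1) -> p2) -> p1): 0.54 > 0.08, so result = 0.08
((((~p1 -> p1) -> p2) -> p1) -> p2): 0.08 ≤ 0.54, so result = 1
(((((~p1 -> p1) -> p2) -> p1) -> p2) -> p2): 1 > 0.54, so result = 0.54
((((((~p1 -> p1) -> p2) -> p1) -> p2) -> p2) -> p1): 0.54 > 0.08, so result = 0.08
(((((((~p1 -> p1) -> p2) -> p1) -> p2) -> p2) -> p1) -> p3): 0.08 ≤ 0.61, so result = 1

1.00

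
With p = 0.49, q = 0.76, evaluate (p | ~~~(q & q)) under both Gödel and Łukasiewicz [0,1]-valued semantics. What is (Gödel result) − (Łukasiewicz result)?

Gödel evaluation:
  (q & q) = min(0.76, 0.76) = 0.76
  ~(q & q): Gödel ¬ of 0.76 = 0 (operand ≠ 0)
  ~~(q & q): Gödel ¬ of 0 = 1 (operand is 0)
  ~~~(q & q): Gödel ¬ of 1 = 0 (operand ≠ 0)
  (p | ~~~(q & q)) = max(0.49, 0) = 0.49
  Gödel value = 0.49
Łukasiewicz evaluation:
  (q & q) = min(0.76, 0.76) = 0.76
  ~(q & q): Łukasiewicz ¬ gives 1 − 0.76 = 0.24
  ~~(q & q): Łukasiewicz ¬ gives 1 − 0.24 = 0.76
  ~~~(q & q): Łukasiewicz ¬ gives 1 − 0.76 = 0.24
  (p | ~~~(q & q)) = max(0.49, 0.24) = 0.49
  Łukasiewicz value = 0.49
Difference: 0.49 − 0.49 = 0.00

0.00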